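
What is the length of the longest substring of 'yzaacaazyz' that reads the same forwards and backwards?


Scanning 'yzaacaazyz' for palindromic substrings.
Substring at positions 0-8: 'yzaacaazy'.
Check: reverse('yzaacaazy') = 'yzaacaazy' -> palindrome confirmed.
Neighbouring characters ('-' / 'z') break symmetry, so it cannot extend further.
No longer palindromic substring exists; longest length = 9

9


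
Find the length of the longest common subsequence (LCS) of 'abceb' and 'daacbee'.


DP table for LCS of 'abceb' and 'daacbee':
       d  a  a  c  b  e  e
    0  0  0  0  0  0  0  0
  a 0  0  1  1  1  1  1  1
  b 0  0  1  1  1  2  2  2
  c 0  0  1  1  2  2  2  2
  e 0  0  1  1  2  2  3  3
  b 0  0  1  1  2  3  3  3
LCS: 'abe'
LCS length = 3

3


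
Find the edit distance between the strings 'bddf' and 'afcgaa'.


Building DP table for s1='bddf' (len 4) and s2='afcgaa' (len 6):
       a  f  c  g  a  a
    0  1  2  3  4  5  6
  b 1  1  2  3  4  5  6
  d 2  2  2  3  4  5  6
  d 3  3  3  3  4  5  6
  f 4  4  3  4  4  5  6
Edit distance = dp[4][6] = 6

6


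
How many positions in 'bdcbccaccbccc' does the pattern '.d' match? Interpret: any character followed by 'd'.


Pattern: .d means any character followed by 'd'.
Scanning 'bdcbccaccbccc' position-by-position:
  Pos 0: window 'bd' -> MATCH
  Pos 1: window 'dc' -> no
  Pos 2: window 'cb' -> no
  Pos 3: window 'bc' -> no
  Pos 4: window 'cc' -> no
  Pos 5: window 'ca' -> no
  Pos 6: window 'ac' -> no
  Pos 7: window 'cc' -> no
  Pos 8: window 'cb' -> no
  Pos 9: window 'bc' -> no
  Pos 10: window 'cc' -> no
  Pos 11: window 'cc' -> no
  Pos 12: window 'c' -> no
Total matches: 1

1


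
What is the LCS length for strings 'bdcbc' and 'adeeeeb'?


DP table for LCS of 'bdcbc' and 'adeeeeb':
       a  d  e  e  e  e  b
    0  0  0  0  0  0  0  0
  b 0  0  0  0  0  0  0  1
  d 0  0  1  1  1  1  1  1
  c 0  0  1  1  1  1  1  1
  b 0  0  1  1  1  1  1  2
  c 0  0  1  1  1  1  1  2
LCS: 'db'
LCS length = 2

2


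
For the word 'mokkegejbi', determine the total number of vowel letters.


Scanning each character of 'mokkegejbi':
  Position 1: 'm' -> consonant (running count: 0)
  Position 2: 'o' -> vowel (running count: 1)
  Position 3: 'k' -> consonant (running count: 1)
  Position 4: 'k' -> consonant (running count: 1)
  Position 5: 'e' -> vowel (running count: 2)
  Position 6: 'g' -> consonant (running count: 2)
  Position 7: 'e' -> vowel (running count: 3)
  Position 8: 'j' -> consonant (running count: 3)
  Position 9: 'b' -> consonant (running count: 3)
  Position 10: 'i' -> vowel (running count: 4)
Total vowels: 4

4


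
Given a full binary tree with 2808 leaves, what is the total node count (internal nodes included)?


Leaf nodes (terminals): 2808
Internal nodes = n - 1 = 2808 - 1 = 2807
Total = leaves + internal = 2808 + 2807 = 5615

5615


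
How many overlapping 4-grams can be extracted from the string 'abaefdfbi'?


String 'abaefdfbi' has length L = 9.
Number of overlapping n-grams = L - n + 1
Substituting: 9 - 4 + 1 = 6

6


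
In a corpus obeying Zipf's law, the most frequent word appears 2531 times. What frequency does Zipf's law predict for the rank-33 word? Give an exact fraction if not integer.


Zipf's law: freq(rank) = f1 / rank
f1 = 2531, rank = 33
freq = 2531 / 33
GCD(2531, 33) = 1
Simplified: 2531/33

2531/33


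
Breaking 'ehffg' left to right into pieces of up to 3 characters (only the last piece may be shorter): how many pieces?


'ehffg' has 5 characters.
Chunking with max size 3:
  Chunk 1: 'ehf' (positions 0-2)
  Chunk 2: 'fg' (positions 3-4)
Total chunks: ceil(5 / 3) = 2

2


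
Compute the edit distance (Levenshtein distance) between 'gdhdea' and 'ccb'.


Building DP table for s1='gdhdea' (len 6) and s2='ccb' (len 3):
       c  c  b
    0  1  2  3
  g 1  1  2  3
  d 2  2  2  3
  h 3  3  3  3
  d 4  4  4  4
  e 5  5  5  5
  a 6  6  6  6
Edit distance = dp[6][3] = 6

6


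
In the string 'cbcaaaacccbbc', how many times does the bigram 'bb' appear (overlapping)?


Scanning 'cbcaaaacccbbc' for bigram 'bb':
  Position 0: 'cb' -> no
  Position 1: 'bc' -> no
  Position 2: 'ca' -> no
  Position 3: 'aa' -> no
  Position 4: 'aa' -> no
  Position 5: 'aa' -> no
  Position 6: 'ac' -> no
  Position 7: 'cc' -> no
  Position 8: 'cc' -> no
  Position 9: 'cb' -> no
  Position 10: 'bb' -> MATCH
  Position 11: 'bc' -> no
Total matches: 1

1


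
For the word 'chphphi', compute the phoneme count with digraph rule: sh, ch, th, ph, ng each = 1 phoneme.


Parsing 'chphphi' greedily, digraphs first:
  'ch' -> digraph (1 consonant phoneme) (phonemes so far: 1)
  'ph' -> digraph (1 consonant phoneme) (phonemes so far: 2)
  'ph' -> digraph (1 consonant phoneme) (phonemes so far: 3)
  'i' -> vowel phoneme (phonemes so far: 4)
Total phonemes: 4

4


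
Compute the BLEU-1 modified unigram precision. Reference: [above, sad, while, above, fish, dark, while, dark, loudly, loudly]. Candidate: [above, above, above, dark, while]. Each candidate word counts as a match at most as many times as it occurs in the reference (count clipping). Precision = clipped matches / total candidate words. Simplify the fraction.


Reference word counts: {'above': 2, 'dark': 2, 'fish': 1, 'loudly': 2, 'sad': 1, 'while': 2}
Checking each candidate word (with clipping):
  'above' -> in reference (ref count 2, used 1/2) -> match (matches: 1)
  'above' -> in reference (ref count 2, used 2/2) -> match (matches: 2)
  'above' -> ref count 2 already used up (2/2) -> clipped, no match (matches: 2)
  'dark' -> in reference (ref count 2, used 1/2) -> match (matches: 3)
  'while' -> in reference (ref count 2, used 1/2) -> match (matches: 4)
Clipped matches: 4, Candidate length: 5
Precision = 4/5

4/5


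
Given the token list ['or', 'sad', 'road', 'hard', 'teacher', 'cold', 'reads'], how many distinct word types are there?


Listing all tokens and tracking unique types:
  Token 1: 'or' -> NEW (unique so far: 1)
  Token 2: 'sad' -> NEW (unique so far: 2)
  Token 3: 'road' -> NEW (unique so far: 3)
  Token 4: 'hard' -> NEW (unique so far: 4)
  Token 5: 'teacher' -> NEW (unique so far: 5)
  Token 6: 'cold' -> NEW (unique so far: 6)
  Token 7: 'reads' -> NEW (unique so far: 7)
Unique types: ('cold', 'hard', 'or', 'reads', 'road', 'sad', 'teacher')
Vocabulary size: 7

7


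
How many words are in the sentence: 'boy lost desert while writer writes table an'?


Counting words by splitting on spaces:
  Word 1: 'boy'
  Word 2: 'lost'
  Word 3: 'desert'
  Word 4: 'while'
  Word 5: 'writer'
  Word 6: 'writes'
  Word 7: 'table'
  Word 8: 'an'
Total words: 8

8


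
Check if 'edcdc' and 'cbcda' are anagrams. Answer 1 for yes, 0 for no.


Sort characters of 'edcdc': 'ccdde'
Sort characters of 'cbcda': 'abccd'
Sorted forms differ -> they are NOT anagrams
Result: 0

0


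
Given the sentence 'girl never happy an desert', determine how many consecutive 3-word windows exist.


Word trigrams from [5] words:
  Trigram 1: (girl never happy)
  Trigram 2: (never happy an)
  Trigram 3: (happy an desert)
Total word trigrams: 5 - 2 = 3

3


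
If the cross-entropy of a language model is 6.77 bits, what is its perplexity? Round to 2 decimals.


Perplexity formula: PP = 2^H
H = 6.77
PP = 2^6.77
Decompose: 2^6.77 = 2^6 * 2^0.77
2^6 = 64, 2^0.77 ~ 1.7052698
PP ~ 64 * 1.7052698 = 109.1372672
Rounded to 2 decimals: 109.14

109.14


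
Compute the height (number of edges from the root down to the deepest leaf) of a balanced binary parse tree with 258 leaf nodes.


In a balanced binary tree with n leaves the deepest leaf is ceil(log2(n)) edges below the root.
log2(258) = 8.0112
ceil(8.0112) = 9
height (edges) = 9

9


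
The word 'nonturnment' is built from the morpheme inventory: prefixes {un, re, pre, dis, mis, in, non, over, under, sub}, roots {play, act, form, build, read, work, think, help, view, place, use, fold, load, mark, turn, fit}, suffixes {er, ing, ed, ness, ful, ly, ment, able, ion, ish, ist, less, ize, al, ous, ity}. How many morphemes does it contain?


Segmenting 'nonturnment' against the inventory:
  'non' -> prefix (morpheme 1)
  'turn' -> root (morpheme 2)
  'ment' -> suffix (morpheme 3)
Total morphemes: 3

3


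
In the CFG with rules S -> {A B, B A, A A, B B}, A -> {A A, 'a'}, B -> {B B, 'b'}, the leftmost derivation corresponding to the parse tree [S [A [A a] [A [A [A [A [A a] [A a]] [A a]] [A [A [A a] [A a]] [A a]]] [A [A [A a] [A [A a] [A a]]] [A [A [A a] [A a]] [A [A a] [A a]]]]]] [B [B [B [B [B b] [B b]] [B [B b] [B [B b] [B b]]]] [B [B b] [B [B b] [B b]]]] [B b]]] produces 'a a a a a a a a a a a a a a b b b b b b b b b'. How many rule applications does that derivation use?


Every bracketed nonterminal node [X ...] in the tree is produced by exactly one rule application.
Reading the tree off as a leftmost derivation:
  Step 1: S  =>  A B   (applied S -> A B)
  Step 2: A B  =>  A A B   (applied A -> A A)
  Step 3: A A B  =>  a A B   (applied A -> a)
  Step 4: a A B  =>  a A A B   (applied A -> A A)
  Step 5: a A A B  =>  a A A A B   (applied A -> A A)
  Step 6: a A A A B  =>  a A A A A B   (applied A -> A A)
  Step 7: a A A A A B  =>  a A A A A A B   (applied A -> A A)
  Step 8: a A A A A A B  =>  a a A A A A B   (applied A -> a)
  Step 9: a a A A A A B  =>  a a a A A A B   (applied A -> a)
  Step 10: a a a A A A B  =>  a a a a A A B   (applied A -> a)
  Step 11: a a a a A A B  =>  a a a a A A A B   (applied A -> A A)
  Step 12: a a a a A A A B  =>  a a a a A A A A B   (applied A -> A A)
  Step 13: a a a a A A A A B  =>  a a a a a A A A B   (applied A -> a)
  Step 14: a a a a a A A A B  =>  a a a a a a A A B   (applied A -> a)
  Step 15: a a a a a a A A B  =>  a a a a a a a A B   (applied A -> a)
  Step 16: a a a a a a a A B  =>  a a a a a a a A A B   (applied A -> A A)
  Step 17: a a a a a a a A A B  =>  a a a a a a a A A A B   (applied A -> A A)
  Step 18: a a a a a a a A A A B  =>  a a a a a a a a A A B   (applied A -> a)
  Step 19: a a a a a a a a A A B  =>  a a a a a a a a A A A B   (applied A -> A A)
  Step 20: a a a a a a a a A A A B  =>  a a a a a a a a a A A B   (applied A -> a)
  Step 21: a a a a a a a a a A A B  =>  a a a a a a a a a a A B   (applied A -> a)
  Step 22: a a a a a a a a a a A B  =>  a a a a a a a a a a A A B   (applied A -> A A)
  Step 23: a a a a a a a a a a A A B  =>  a a a a a a a a a a A A A B   (applied A -> A A)
  Step 24: a a a a a a a a a a A A A B  =>  a a a a a a a a a a a A A B   (applied A -> a)
  Step 25: a a a a a a a a a a a A A B  =>  a a a a a a a a a a a a A B   (applied A -> a)
  Step 26: a a a a a a a a a a a a A B  =>  a a a a a a a a a a a a A A B   (applied A -> A A)
  Step 27: a a a a a a a a a a a a A A B  =>  a a a a a a a a a a a a a A B   (applied A -> a)
  Step 28: a a a a a a a a a a a a a A B  =>  a a a a a a a a a a a a a a B   (applied A -> a)
  Step 29: a a a a a a a a a a a a a a B  =>  a a a a a a a a a a a a a a B B   (applied B -> B B)
  Step 30: a a a a a a a a a a a a a a B B  =>  a a a a a a a a a a a a a a B B B   (applied B -> B B)
  Step 31: a a a a a a a a a a a a a a B B B  =>  a a a a a a a a a a a a a a B B B B   (applied B -> B B)
  Step 32: a a a a a a a a a a a a a a B B B B  =>  a a a a a a a a a a a a a a B B B B B   (applied B -> B B)
  Step 33: a a a a a a a a a a a a a a B B B B B  =>  a a a a a a a a a a a a a a b B B B B   (applied B -> b)
  Step 34: a a a a a a a a a a a a a a b B B B B  =>  a a a a a a a a a a a a a a b b B B B   (applied B -> b)
  Step 35: a a a a a a a a a a a a a a b b B B B  =>  a a a a a a a a a a a a a a b b B B B B   (applied B -> B B)
  Step 36: a a a a a a a a a a a a a a b b B B B B  =>  a a a a a a a a a a a a a a b b b B B B   (applied B -> b)
  Step 37: a a a a a a a a a a a a a a b b b B B B  =>  a a a a a a a a a a a a a a b b b B B B B   (applied B -> B B)
  Step 38: a a a a a a a a a a a a a a b b b B B B B  =>  a a a a a a a a a a a a a a b b b b B B B   (applied B -> b)
  Step 39: a a a a a a a a a a a a a a b b b b B B B  =>  a a a a a a a a a a a a a a b b b b b B B   (applied B -> b)
  Step 40: a a a a a a a a a a a a a a b b b b b B B  =>  a a a a a a a a a a a a a a b b b b b B B B   (applied B -> B B)
  Step 41: a a a a a a a a a a a a a a b b b b b B B B  =>  a a a a a a a a a a a a a a b b b b b b B B   (applied B -> b)
  Step 42: a a a a a a a a a a a a a a b b b b b b B B  =>  a a a a a a a a a a a a a a b b b b b b B B B   (applied B -> B B)
  Step 43: a a a a a a a a a a a a a a b b b b b b B B B  =>  a a a a a a a a a a a a a a b b b b b b b B B   (applied B -> b)
  Step 44: a a a a a a a a a a a a a a b b b b b b b B B  =>  a a a a a a a a a a a a a a b b b b b b b b B   (applied B -> b)
  Step 45: a a a a a a a a a a a a a a b b b b b b b b B  =>  a a a a a a a a a a a a a a b b b b b b b b b   (applied B -> b)
Final yield: a a a a a a a a a a a a a a b b b b b b b b b
Total rewrite steps: 45

45


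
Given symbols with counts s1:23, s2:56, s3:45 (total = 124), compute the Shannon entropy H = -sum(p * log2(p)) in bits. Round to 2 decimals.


Computing entropy H = -sum(p_i * log2(p_i)):
  s1: p = 23/124 = 0.1855, -p*log2(p) = 0.4508
  s2: p = 56/124 = 0.4516, -p*log2(p) = 0.5179
  s3: p = 45/124 = 0.3629, -p*log2(p) = 0.5307
H = sum of terms = 1.4994
Rounded to 2 decimals: 1.50

1.50


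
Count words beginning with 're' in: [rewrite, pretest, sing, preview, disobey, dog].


Checking each word for prefix 're':
  'rewrite' -> YES, starts with 're' (count: 1)
  'pretest' -> no (count: 1)
  'sing' -> no (count: 1)
  'preview' -> no (count: 1)
  'disobey' -> no (count: 1)
  'dog' -> no (count: 1)
Total with prefix 're': 1

1


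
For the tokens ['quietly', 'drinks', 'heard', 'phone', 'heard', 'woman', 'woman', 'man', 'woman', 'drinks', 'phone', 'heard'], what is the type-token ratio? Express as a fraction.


Tokens: 12
Unique types: ('drinks', 'heard', 'man', 'phone', 'quietly', 'woman') = 6
TTR = 6/12
Simplify: divide both by 6 -> 1/2
TTR = 1/2

1/2


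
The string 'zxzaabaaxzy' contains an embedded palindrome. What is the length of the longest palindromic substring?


Scanning 'zxzaabaaxzy' for palindromic substrings.
Substring at positions 3-7: 'aabaa'.
Check: reverse('aabaa') = 'aabaa' -> palindrome confirmed.
Neighbouring characters ('z' / 'x') break symmetry, so it cannot extend further.
No longer palindromic substring exists; longest length = 5

5


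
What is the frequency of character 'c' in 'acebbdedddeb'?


Scanning 'acebbdedddeb' for 'c':
  Position 1: 'c' -> MATCH (count: 1)
Total occurrences of 'c': 1

1


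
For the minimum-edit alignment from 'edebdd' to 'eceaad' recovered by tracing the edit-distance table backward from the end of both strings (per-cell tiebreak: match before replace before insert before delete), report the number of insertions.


Edit distance = 3. Backtracking from cell (6, 6) with preference match > replace > insert > delete,
then listing the resulting alignment 'edebdd' -> 'eceaad' left to right:
  Step 1: keep 'e'
  Step 2: replace d->c
  Step 3: keep 'e'
  Step 4: replace b->a
  Step 5: replace d->a
  Step 6: keep 'd'
Total insertions: 0

0


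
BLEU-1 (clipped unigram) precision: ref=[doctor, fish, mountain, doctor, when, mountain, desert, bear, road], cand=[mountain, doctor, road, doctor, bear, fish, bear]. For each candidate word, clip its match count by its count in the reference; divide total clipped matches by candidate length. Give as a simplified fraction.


Reference word counts: {'bear': 1, 'desert': 1, 'doctor': 2, 'fish': 1, 'mountain': 2, 'road': 1, 'when': 1}
Checking each candidate word (with clipping):
  'mountain' -> in reference (ref count 2, used 1/2) -> match (matches: 1)
  'doctor' -> in reference (ref count 2, used 1/2) -> match (matches: 2)
  'road' -> in reference (ref count 1, used 1/1) -> match (matches: 3)
  'doctor' -> in reference (ref count 2, used 2/2) -> match (matches: 4)
  'bear' -> in reference (ref count 1, used 1/1) -> match (matches: 5)
  'fish' -> in reference (ref count 1, used 1/1) -> match (matches: 6)
  'bear' -> ref count 1 already used up (1/1) -> clipped, no match (matches: 6)
Clipped matches: 6, Candidate length: 7
Precision = 6/7

6/7


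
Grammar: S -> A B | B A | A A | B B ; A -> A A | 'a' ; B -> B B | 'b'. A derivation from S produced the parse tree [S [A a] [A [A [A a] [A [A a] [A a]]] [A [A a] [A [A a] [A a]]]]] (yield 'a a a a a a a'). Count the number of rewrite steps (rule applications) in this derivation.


Every bracketed nonterminal node [X ...] in the tree is produced by exactly one rule application.
Reading the tree off as a leftmost derivation:
  Step 1: S  =>  A A   (applied S -> A A)
  Step 2: A A  =>  a A   (applied A -> a)
  Step 3: a A  =>  a A A   (applied A -> A A)
  Step 4: a A A  =>  a A A A   (applied A -> A A)
  Step 5: a A A A  =>  a a A A   (applied A -> a)
  Step 6: a a A A  =>  a a A A A   (applied A -> A A)
  Step 7: a a A A A  =>  a a a A A   (applied A -> a)
  Step 8: a a a A A  =>  a a a a A   (applied A -> a)
  Step 9: a a a a A  =>  a a a a A A   (applied A -> A A)
  Step 10: a a a a A A  =>  a a a a a A   (applied A -> a)
  Step 11: a a a a a A  =>  a a a a a A A   (applied A -> A A)
  Step 12: a a a a a A A  =>  a a a a a a A   (applied A -> a)
  Step 13: a a a a a a A  =>  a a a a a a a   (applied A -> a)
Final yield: a a a a a a a
Total rewrite steps: 13

13


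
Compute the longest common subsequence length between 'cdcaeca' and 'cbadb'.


DP table for LCS of 'cdcaeca' and 'cbadb':
       c  b  a  d  b
    0  0  0  0  0  0
  c 0  1  1  1  1  1
  d 0  1  1  1  2  2
  c 0  1  1  1  2  2
  a 0  1  1  2  2  2
  e 0  1  1  2  2  2
  c 0  1  1  2  2  2
  a 0  1  1  2  2  2
LCS: 'cd'
LCS length = 2

2


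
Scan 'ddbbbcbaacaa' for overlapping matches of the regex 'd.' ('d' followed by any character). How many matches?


Pattern: d. means 'd' followed by any character.
Scanning 'ddbbbcbaacaa' position-by-position:
  Pos 0: window 'dd' -> MATCH
  Pos 1: window 'db' -> MATCH
  Pos 2: window 'bb' -> no
  Pos 3: window 'bb' -> no
  Pos 4: window 'bc' -> no
  Pos 5: window 'cb' -> no
  Pos 6: window 'ba' -> no
  Pos 7: window 'aa' -> no
  Pos 8: window 'ac' -> no
  Pos 9: window 'ca' -> no
  Pos 10: window 'aa' -> no
  Pos 11: window 'a' -> no
Total matches: 2

2


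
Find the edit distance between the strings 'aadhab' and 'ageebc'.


Building DP table for s1='aadhab' (len 6) and s2='ageebc' (len 6):
       a  g  e  e  b  c
    0  1  2  3  4  5  6
  a 1  0  1  2  3  4  5
  a 2  1  1  2  3  4  5
  d 3  2  2  2  3  4  5
  h 4  3  3  3  3  4  5
  a 5  4  4  4  4  4  5
  b 6  5  5  5  5  4  5
Edit distance = dp[6][6] = 5

5


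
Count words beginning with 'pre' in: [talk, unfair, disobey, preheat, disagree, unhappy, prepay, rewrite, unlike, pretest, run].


Checking each word for prefix 'pre':
  'talk' -> no (count: 0)
  'unfair' -> no (count: 0)
  'disobey' -> no (count: 0)
  'preheat' -> YES, starts with 'pre' (count: 1)
  'disagree' -> no (count: 1)
  'unhappy' -> no (count: 1)
  'prepay' -> YES, starts with 'pre' (count: 2)
  'rewrite' -> no (count: 2)
  'unlike' -> no (count: 2)
  'pretest' -> YES, starts with 'pre' (count: 3)
  'run' -> no (count: 3)
Total with prefix 'pre': 3

3


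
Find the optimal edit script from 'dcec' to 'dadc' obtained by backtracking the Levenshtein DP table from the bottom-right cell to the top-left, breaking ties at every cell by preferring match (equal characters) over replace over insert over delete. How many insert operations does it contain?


Edit distance = 2. Backtracking from cell (4, 4) with preference match > replace > insert > delete,
then listing the resulting alignment 'dcec' -> 'dadc' left to right:
  Step 1: keep 'd'
  Step 2: replace c->a
  Step 3: replace e->d
  Step 4: keep 'c'
Total insertions: 0

0


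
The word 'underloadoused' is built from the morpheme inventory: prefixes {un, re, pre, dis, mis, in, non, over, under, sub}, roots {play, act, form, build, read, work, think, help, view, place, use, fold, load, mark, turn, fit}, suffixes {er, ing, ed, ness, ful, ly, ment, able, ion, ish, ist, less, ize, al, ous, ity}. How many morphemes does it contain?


Segmenting 'underloadoused' against the inventory:
  'under' -> prefix (morpheme 1)
  'load' -> root (morpheme 2)
  'ous' -> suffix (morpheme 3)
  'ed' -> suffix (morpheme 4)
Total morphemes: 4

4


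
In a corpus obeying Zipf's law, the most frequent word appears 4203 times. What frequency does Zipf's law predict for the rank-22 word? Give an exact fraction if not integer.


Zipf's law: freq(rank) = f1 / rank
f1 = 4203, rank = 22
freq = 4203 / 22
GCD(4203, 22) = 1
Simplified: 4203/22

4203/22


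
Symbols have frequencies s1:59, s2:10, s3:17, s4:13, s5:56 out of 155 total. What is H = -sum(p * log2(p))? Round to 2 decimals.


Computing entropy H = -sum(p_i * log2(p_i)):
  s1: p = 59/155 = 0.3806, -p*log2(p) = 0.5304
  s2: p = 10/155 = 0.0645, -p*log2(p) = 0.2551
  s3: p = 17/155 = 0.1097, -p*log2(p) = 0.3497
  s4: p = 13/155 = 0.0839, -p*log2(p) = 0.2999
  s5: p = 56/155 = 0.3613, -p*log2(p) = 0.5307
H = sum of terms = 1.9658
Rounded to 2 decimals: 1.97

1.97


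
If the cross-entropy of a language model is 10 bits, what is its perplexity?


Perplexity formula: PP = 2^H
H = 10
PP = 2^10
PP = 2^10 = 1024

1024


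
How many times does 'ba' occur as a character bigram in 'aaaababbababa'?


Scanning 'aaaababbababa' for bigram 'ba':
  Position 0: 'aa' -> no
  Position 1: 'aa' -> no
  Position 2: 'aa' -> no
  Position 3: 'ab' -> no
  Position 4: 'ba' -> MATCH
  Position 5: 'ab' -> no
  Position 6: 'bb' -> no
  Position 7: 'ba' -> MATCH
  Position 8: 'ab' -> no
  Position 9: 'ba' -> MATCH
  Position 10: 'ab' -> no
  Position 11: 'ba' -> MATCH
Total matches: 4

4


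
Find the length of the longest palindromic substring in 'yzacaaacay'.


Scanning 'yzacaaacay' for palindromic substrings.
Substring at positions 2-8: 'acaaaca'.
Check: reverse('acaaaca') = 'acaaaca' -> palindrome confirmed.
Neighbouring characters ('z' / 'y') break symmetry, so it cannot extend further.
No longer palindromic substring exists; longest length = 7

7


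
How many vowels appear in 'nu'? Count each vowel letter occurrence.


Scanning each character of 'nu':
  Position 1: 'n' -> consonant (running count: 0)
  Position 2: 'u' -> vowel (running count: 1)
Total vowels: 1

1


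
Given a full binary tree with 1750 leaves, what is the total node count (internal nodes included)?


Leaf nodes (terminals): 1750
Internal nodes = n - 1 = 1750 - 1 = 1749
Total = leaves + internal = 1750 + 1749 = 3499

3499


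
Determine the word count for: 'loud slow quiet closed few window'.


Counting words by splitting on spaces:
  Word 1: 'loud'
  Word 2: 'slow'
  Word 3: 'quiet'
  Word 4: 'closed'
  Word 5: 'few'
  Word 6: 'window'
Total words: 6

6


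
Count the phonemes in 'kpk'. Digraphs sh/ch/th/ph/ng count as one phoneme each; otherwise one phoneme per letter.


Parsing 'kpk' greedily, digraphs first:
  'k' -> consonant phoneme (phonemes so far: 1)
  'p' -> consonant phoneme (phonemes so far: 2)
  'k' -> consonant phoneme (phonemes so far: 3)
Total phonemes: 3

3


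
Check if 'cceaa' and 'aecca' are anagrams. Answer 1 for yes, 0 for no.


Sort characters of 'cceaa': 'aacce'
Sort characters of 'aecca': 'aacce'
Sorted forms match -> they ARE anagrams
Result: 1

1


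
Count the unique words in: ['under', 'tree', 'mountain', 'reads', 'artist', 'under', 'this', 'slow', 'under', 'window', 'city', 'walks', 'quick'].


Listing all tokens and tracking unique types:
  Token 1: 'under' -> NEW (unique so far: 1)
  Token 2: 'tree' -> NEW (unique so far: 2)
  Token 3: 'mountain' -> NEW (unique so far: 3)
  Token 4: 'reads' -> NEW (unique so far: 4)
  Token 5: 'artist' -> NEW (unique so far: 5)
  Token 6: 'under' -> duplicate (unique so far: 5)
  Token 7: 'this' -> NEW (unique so far: 6)
  Token 8: 'slow' -> NEW (unique so far: 7)
  Token 9: 'under' -> duplicate (unique so far: 7)
  Token 10: 'window' -> NEW (unique so far: 8)
  Token 11: 'city' -> NEW (unique so far: 9)
  Token 12: 'walks' -> NEW (unique so far: 10)
  Token 13: 'quick' -> NEW (unique so far: 11)
Unique types: ('artist', 'city', 'mountain', 'quick', 'reads', 'slow', 'this', 'tree', 'under', 'walks', 'window')
Vocabulary size: 11

11


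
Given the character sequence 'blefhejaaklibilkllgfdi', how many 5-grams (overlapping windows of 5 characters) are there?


String 'blefhejaaklibilkllgfdi' has length L = 22.
Number of overlapping n-grams = L - n + 1
Substituting: 22 - 5 + 1 = 18

18


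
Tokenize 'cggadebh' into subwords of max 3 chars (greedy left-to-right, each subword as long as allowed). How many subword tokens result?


'cggadebh' has 8 characters.
Chunking with max size 3:
  Chunk 1: 'cgg' (positions 0-2)
  Chunk 2: 'ade' (positions 3-5)
  Chunk 3: 'bh' (positions 6-7)
Total chunks: ceil(8 / 3) = 3

3


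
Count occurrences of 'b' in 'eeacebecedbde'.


Scanning 'eeacebecedbde' for 'b':
  Position 5: 'b' -> MATCH (count: 1)
  Position 10: 'b' -> MATCH (count: 2)
Total occurrences of 'b': 2

2


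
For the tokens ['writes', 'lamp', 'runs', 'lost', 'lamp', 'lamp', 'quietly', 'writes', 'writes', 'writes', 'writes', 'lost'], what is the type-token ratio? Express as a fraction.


Tokens: 12
Unique types: ('lamp', 'lost', 'quietly', 'runs', 'writes') = 5
TTR = 5/12
Already in lowest terms.

5/12


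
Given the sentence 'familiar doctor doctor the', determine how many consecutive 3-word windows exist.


Word trigrams from [4] words:
  Trigram 1: (familiar doctor doctor)
  Trigram 2: (doctor doctor the)
Total word trigrams: 4 - 2 = 2

2


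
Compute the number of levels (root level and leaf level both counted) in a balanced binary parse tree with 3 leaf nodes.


In a balanced binary tree with n leaves the deepest leaf is ceil(log2(n)) edges below the root,
so counting node levels inclusive of root and leaves gives ceil(log2(n)) + 1 levels.
log2(3) = 1.5850
ceil(1.5850) = 2
levels = 2 + 1 = 3

3


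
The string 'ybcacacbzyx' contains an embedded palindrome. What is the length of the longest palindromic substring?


Scanning 'ybcacacbzyx' for palindromic substrings.
Substring at positions 1-7: 'bcacacb'.
Check: reverse('bcacacb') = 'bcacacb' -> palindrome confirmed.
Neighbouring characters ('y' / 'z') break symmetry, so it cannot extend further.
No longer palindromic substring exists; longest length = 7

7


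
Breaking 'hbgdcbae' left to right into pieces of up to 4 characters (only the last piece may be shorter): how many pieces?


'hbgdcbae' has 8 characters.
Chunking with max size 4:
  Chunk 1: 'hbgd' (positions 0-3)
  Chunk 2: 'cbae' (positions 4-7)
Total chunks: ceil(8 / 4) = 2

2


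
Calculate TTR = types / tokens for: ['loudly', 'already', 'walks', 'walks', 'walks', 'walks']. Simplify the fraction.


Tokens: 6
Unique types: ('already', 'loudly', 'walks') = 3
TTR = 3/6
Simplify: divide both by 3 -> 1/2
TTR = 1/2

1/2


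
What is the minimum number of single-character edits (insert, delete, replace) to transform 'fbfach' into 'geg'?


Building DP table for s1='fbfach' (len 6) and s2='geg' (len 3):
       g  e  g
    0  1  2  3
  f 1  1  2  3
  b 2  2  2  3
  f 3  3  3  3
  a 4  4  4  4
  c 5  5  5  5
  h 6  6  6  6
Edit distance = dp[6][3] = 6

6


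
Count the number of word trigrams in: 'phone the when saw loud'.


Word trigrams from [5] words:
  Trigram 1: (phone the when)
  Trigram 2: (the when saw)
  Trigram 3: (when saw loud)
Total word trigrams: 5 - 2 = 3

3


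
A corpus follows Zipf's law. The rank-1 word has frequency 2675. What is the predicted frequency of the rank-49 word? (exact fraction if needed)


Zipf's law: freq(rank) = f1 / rank
f1 = 2675, rank = 49
freq = 2675 / 49
GCD(2675, 49) = 1
Simplified: 2675/49

2675/49


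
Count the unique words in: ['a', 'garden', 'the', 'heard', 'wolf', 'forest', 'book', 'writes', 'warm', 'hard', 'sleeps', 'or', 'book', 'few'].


Listing all tokens and tracking unique types:
  Token 1: 'a' -> NEW (unique so far: 1)
  Token 2: 'garden' -> NEW (unique so far: 2)
  Token 3: 'the' -> NEW (unique so far: 3)
  Token 4: 'heard' -> NEW (unique so far: 4)
  Token 5: 'wolf' -> NEW (unique so far: 5)
  Token 6: 'forest' -> NEW (unique so far: 6)
  Token 7: 'book' -> NEW (unique so far: 7)
  Token 8: 'writes' -> NEW (unique so far: 8)
  Token 9: 'warm' -> NEW (unique so far: 9)
  Token 10: 'hard' -> NEW (unique so far: 10)
  Token 11: 'sleeps' -> NEW (unique so far: 11)
  Token 12: 'or' -> NEW (unique so far: 12)
  Token 13: 'book' -> duplicate (unique so far: 12)
  Token 14: 'few' -> NEW (unique so far: 13)
Unique types: ('a', 'book', 'few', 'forest', 'garden', 'hard', 'heard', 'or', 'sleeps', 'the', 'warm', 'wolf', 'writes')
Vocabulary size: 13

13


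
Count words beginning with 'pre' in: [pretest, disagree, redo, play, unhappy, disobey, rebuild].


Checking each word for prefix 'pre':
  'pretest' -> YES, starts with 'pre' (count: 1)
  'disagree' -> no (count: 1)
  'redo' -> no (count: 1)
  'play' -> no (count: 1)
  'unhappy' -> no (count: 1)
  'disobey' -> no (count: 1)
  'rebuild' -> no (count: 1)
Total with prefix 'pre': 1

1


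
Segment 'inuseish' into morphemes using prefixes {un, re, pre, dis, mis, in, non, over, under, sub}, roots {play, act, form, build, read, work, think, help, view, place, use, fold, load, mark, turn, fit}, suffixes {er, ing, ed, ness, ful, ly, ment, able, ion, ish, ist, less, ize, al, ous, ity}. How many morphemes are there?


Segmenting 'inuseish' against the inventory:
  'in' -> prefix (morpheme 1)
  'use' -> root (morpheme 2)
  'ish' -> suffix (morpheme 3)
Total morphemes: 3

3


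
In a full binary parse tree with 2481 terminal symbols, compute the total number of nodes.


Leaf nodes (terminals): 2481
Internal nodes = n - 1 = 2481 - 1 = 2480
Total = leaves + internal = 2481 + 2480 = 4961

4961


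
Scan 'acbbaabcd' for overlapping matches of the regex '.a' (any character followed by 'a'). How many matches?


Pattern: .a means any character followed by 'a'.
Scanning 'acbbaabcd' position-by-position:
  Pos 0: window 'ac' -> no
  Pos 1: window 'cb' -> no
  Pos 2: window 'bb' -> no
  Pos 3: window 'ba' -> MATCH
  Pos 4: window 'aa' -> MATCH
  Pos 5: window 'ab' -> no
  Pos 6: window 'bc' -> no
  Pos 7: window 'cd' -> no
  Pos 8: window 'd' -> no
Total matches: 2

2


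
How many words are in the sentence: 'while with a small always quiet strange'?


Counting words by splitting on spaces:
  Word 1: 'while'
  Word 2: 'with'
  Word 3: 'a'
  Word 4: 'small'
  Word 5: 'always'
  Word 6: 'quiet'
  Word 7: 'strange'
Total words: 7

7


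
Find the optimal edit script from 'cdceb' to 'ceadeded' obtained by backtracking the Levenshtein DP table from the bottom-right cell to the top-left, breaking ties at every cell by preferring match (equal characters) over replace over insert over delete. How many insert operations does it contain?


Edit distance = 5. Backtracking from cell (5, 8) with preference match > replace > insert > delete,
then listing the resulting alignment 'cdceb' -> 'ceadeded' left to right:
  Step 1: keep 'c'
  Step 2: insert 'e' [insertion #1]
  Step 3: insert 'a' [insertion #2]
  Step 4: keep 'd'
  Step 5: insert 'e' [insertion #3]
  Step 6: replace c->d
  Step 7: keep 'e'
  Step 8: replace b->d
Total insertions: 3

3


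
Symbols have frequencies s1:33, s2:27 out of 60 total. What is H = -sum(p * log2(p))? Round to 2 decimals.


Computing entropy H = -sum(p_i * log2(p_i)):
  s1: p = 33/60 = 0.5500, -p*log2(p) = 0.4744
  s2: p = 27/60 = 0.4500, -p*log2(p) = 0.5184
H = sum of terms = 0.9928
Rounded to 2 decimals: 0.99

0.99


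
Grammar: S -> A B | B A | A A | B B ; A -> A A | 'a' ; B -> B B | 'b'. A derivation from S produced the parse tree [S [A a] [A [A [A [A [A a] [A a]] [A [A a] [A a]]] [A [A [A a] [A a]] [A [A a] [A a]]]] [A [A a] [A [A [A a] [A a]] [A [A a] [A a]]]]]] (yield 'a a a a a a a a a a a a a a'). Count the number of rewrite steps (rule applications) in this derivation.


Every bracketed nonterminal node [X ...] in the tree is produced by exactly one rule application.
Reading the tree off as a leftmost derivation:
  Step 1: S  =>  A A   (applied S -> A A)
  Step 2: A A  =>  a A   (applied A -> a)
  Step 3: a A  =>  a A A   (applied A -> A A)
  Step 4: a A A  =>  a A A A   (applied A -> A A)
  Step 5: a A A A  =>  a A A A A   (applied A -> A A)
  Step 6: a A A A A  =>  a A A A A A   (applied A -> A A)
  Step 7: a A A A A A  =>  a a A A A A   (applied A -> a)
  Step 8: a a A A A A  =>  a a a A A A   (applied A -> a)
  Step 9: a a a A A A  =>  a a a A A A A   (applied A -> A A)
  Step 10: a a a A A A A  =>  a a a a A A A   (applied A -> a)
  Step 11: a a a a A A A  =>  a a a a a A A   (applied A -> a)
  Step 12: a a a a a A A  =>  a a a a a A A A   (applied A -> A A)
  Step 13: a a a a a A A A  =>  a a a a a A A A A   (applied A -> A A)
  Step 14: a a a a a A A A A  =>  a a a a a a A A A   (applied A -> a)
  Step 15: a a a a a a A A A  =>  a a a a a a a A A   (applied A -> a)
  Step 16: a a a a a a a A A  =>  a a a a a a a A A A   (applied A -> A A)
  Step 17: a a a a a a a A A A  =>  a a a a a a a a A A   (applied A -> a)
  Step 18: a a a a a a a a A A  =>  a a a a a a a a a A   (applied A -> a)
  Step 19: a a a a a a a a a A  =>  a a a a a a a a a A A   (applied A -> A A)
  Step 20: a a a a a a a a a A A  =>  a a a a a a a a a a A   (applied A -> a)
  Step 21: a a a a a a a a a a A  =>  a a a a a a a a a a A A   (applied A -> A A)
  Step 22: a a a a a a a a a a A A  =>  a a a a a a a a a a A A A   (applied A -> A A)
  Step 23: a a a a a a a a a a A A A  =>  a a a a a a a a a a a A A   (applied A -> a)
  Step 24: a a a a a a a a a a a A A  =>  a a a a a a a a a a a a A   (applied A -> a)
  Step 25: a a a a a a a a a a a a A  =>  a a a a a a a a a a a a A A   (applied A -> A A)
  Step 26: a a a a a a a a a a a a A A  =>  a a a a a a a a a a a a a A   (applied A -> a)
  Step 27: a a a a a a a a a a a a a A  =>  a a a a a a a a a a a a a a   (applied A -> a)
Final yield: a a a a a a a a a a a a a a
Total rewrite steps: 27

27


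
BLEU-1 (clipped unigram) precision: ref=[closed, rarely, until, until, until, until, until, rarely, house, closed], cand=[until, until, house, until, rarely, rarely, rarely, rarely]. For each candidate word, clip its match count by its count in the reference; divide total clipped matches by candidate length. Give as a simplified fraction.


Reference word counts: {'closed': 2, 'house': 1, 'rarely': 2, 'until': 5}
Checking each candidate word (with clipping):
  'until' -> in reference (ref count 5, used 1/5) -> match (matches: 1)
  'until' -> in reference (ref count 5, used 2/5) -> match (matches: 2)
  'house' -> in reference (ref count 1, used 1/1) -> match (matches: 3)
  'until' -> in reference (ref count 5, used 3/5) -> match (matches: 4)
  'rarely' -> in reference (ref count 2, used 1/2) -> match (matches: 5)
  'rarely' -> in reference (ref count 2, used 2/2) -> match (matches: 6)
  'rarely' -> ref count 2 already used up (2/2) -> clipped, no match (matches: 6)
  'rarely' -> ref count 2 already used up (2/2) -> clipped, no match (matches: 6)
Clipped matches: 6, Candidate length: 8
Precision = 6/8 = 3/4

3/4


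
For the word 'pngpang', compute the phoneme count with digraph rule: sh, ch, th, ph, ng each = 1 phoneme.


Parsing 'pngpang' greedily, digraphs first:
  'p' -> consonant phoneme (phonemes so far: 1)
  'ng' -> digraph (1 consonant phoneme) (phonemes so far: 2)
  'p' -> consonant phoneme (phonemes so far: 3)
  'a' -> vowel phoneme (phonemes so far: 4)
  'ng' -> digraph (1 consonant phoneme) (phonemes so far: 5)
Total phonemes: 5

5


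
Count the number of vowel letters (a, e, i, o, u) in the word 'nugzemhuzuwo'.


Scanning each character of 'nugzemhuzuwo':
  Position 1: 'n' -> consonant (running count: 0)
  Position 2: 'u' -> vowel (running count: 1)
  Position 3: 'g' -> consonant (running count: 1)
  Position 4: 'z' -> consonant (running count: 1)
  Position 5: 'e' -> vowel (running count: 2)
  Position 6: 'm' -> consonant (running count: 2)
  Position 7: 'h' -> consonant (running count: 2)
  Position 8: 'u' -> vowel (running count: 3)
  Position 9: 'z' -> consonant (running count: 3)
  Position 10: 'u' -> vowel (running count: 4)
  Position 11: 'w' -> consonant (running count: 4)
  Position 12: 'o' -> vowel (running count: 5)
Total vowels: 5

5


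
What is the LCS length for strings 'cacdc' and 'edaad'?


DP table for LCS of 'cacdc' and 'edaad':
       e  d  a  a  d
    0  0  0  0  0  0
  c 0  0  0  0  0  0
  a 0  0  0  1  1  1
  c 0  0  0  1  1  1
  d 0  0  1  1  1  2
  c 0  0  1  1  1  2
LCS: 'ad'
LCS length = 2

2


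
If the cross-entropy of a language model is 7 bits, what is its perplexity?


Perplexity formula: PP = 2^H
H = 7
PP = 2^7
Steps: 2^1 = 2, 2^2 = 4, 2^3 = 8, 2^4 = 16, 2^5 = 32, 2^6 = 64, 2^7 = 128
PP = 128

128


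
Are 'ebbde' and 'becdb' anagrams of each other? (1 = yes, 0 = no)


Sort characters of 'ebbde': 'bbdee'
Sort characters of 'becdb': 'bbcde'
Sorted forms differ -> they are NOT anagrams
Result: 0

0


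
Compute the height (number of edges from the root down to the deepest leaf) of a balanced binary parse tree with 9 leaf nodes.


In a balanced binary tree with n leaves the deepest leaf is ceil(log2(n)) edges below the root.
log2(9) = 3.1699
ceil(3.1699) = 4
height (edges) = 4

4


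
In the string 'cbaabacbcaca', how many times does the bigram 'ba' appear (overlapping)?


Scanning 'cbaabacbcaca' for bigram 'ba':
  Position 0: 'cb' -> no
  Position 1: 'ba' -> MATCH
  Position 2: 'aa' -> no
  Position 3: 'ab' -> no
  Position 4: 'ba' -> MATCH
  Position 5: 'ac' -> no
  Position 6: 'cb' -> no
  Position 7: 'bc' -> no
  Position 8: 'ca' -> no
  Position 9: 'ac' -> no
  Position 10: 'ca' -> no
Total matches: 2

2


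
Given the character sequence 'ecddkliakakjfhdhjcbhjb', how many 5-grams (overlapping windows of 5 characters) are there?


String 'ecddkliakakjfhdhjcbhjb' has length L = 22.
Number of overlapping n-grams = L - n + 1
Substituting: 22 - 5 + 1 = 18

18


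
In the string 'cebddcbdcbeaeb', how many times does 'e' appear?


Scanning 'cebddcbdcbeaeb' for 'e':
  Position 1: 'e' -> MATCH (count: 1)
  Position 10: 'e' -> MATCH (count: 2)
  Position 12: 'e' -> MATCH (count: 3)
Total occurrences of 'e': 3

3


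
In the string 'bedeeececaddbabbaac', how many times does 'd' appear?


Scanning 'bedeeececaddbabbaac' for 'd':
  Position 2: 'd' -> MATCH (count: 1)
  Position 10: 'd' -> MATCH (count: 2)
  Position 11: 'd' -> MATCH (count: 3)
Total occurrences of 'd': 3

3


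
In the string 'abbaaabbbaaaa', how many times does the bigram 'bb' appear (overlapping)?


Scanning 'abbaaabbbaaaa' for bigram 'bb':
  Position 0: 'ab' -> no
  Position 1: 'bb' -> MATCH
  Position 2: 'ba' -> no
  Position 3: 'aa' -> no
  Position 4: 'aa' -> no
  Position 5: 'ab' -> no
  Position 6: 'bb' -> MATCH
  Position 7: 'bb' -> MATCH
  Position 8: 'ba' -> no
  Position 9: 'aa' -> no
  Position 10: 'aa' -> no
  Position 11: 'aa' -> no
Total matches: 3

3


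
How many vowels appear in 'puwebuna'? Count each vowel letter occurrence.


Scanning each character of 'puwebuna':
  Position 1: 'p' -> consonant (running count: 0)
  Position 2: 'u' -> vowel (running count: 1)
  Position 3: 'w' -> consonant (running count: 1)
  Position 4: 'e' -> vowel (running count: 2)
  Position 5: 'b' -> consonant (running count: 2)
  Position 6: 'u' -> vowel (running count: 3)
  Position 7: 'n' -> consonant (running count: 3)
  Position 8: 'a' -> vowel (running count: 4)
Total vowels: 4

4


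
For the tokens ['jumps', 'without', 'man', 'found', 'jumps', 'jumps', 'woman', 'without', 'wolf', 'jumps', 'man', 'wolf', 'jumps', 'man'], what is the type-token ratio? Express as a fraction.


Tokens: 14
Unique types: ('found', 'jumps', 'man', 'without', 'wolf', 'woman') = 6
TTR = 6/14
Simplify: divide both by 2 -> 3/7
TTR = 3/7

3/7


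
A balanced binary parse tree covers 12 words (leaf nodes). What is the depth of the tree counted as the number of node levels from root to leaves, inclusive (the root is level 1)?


In a balanced binary tree with n leaves the deepest leaf is ceil(log2(n)) edges below the root,
so counting node levels inclusive of root and leaves gives ceil(log2(n)) + 1 levels.
log2(12) = 3.5850
ceil(3.5850) = 4
levels = 4 + 1 = 5

5
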